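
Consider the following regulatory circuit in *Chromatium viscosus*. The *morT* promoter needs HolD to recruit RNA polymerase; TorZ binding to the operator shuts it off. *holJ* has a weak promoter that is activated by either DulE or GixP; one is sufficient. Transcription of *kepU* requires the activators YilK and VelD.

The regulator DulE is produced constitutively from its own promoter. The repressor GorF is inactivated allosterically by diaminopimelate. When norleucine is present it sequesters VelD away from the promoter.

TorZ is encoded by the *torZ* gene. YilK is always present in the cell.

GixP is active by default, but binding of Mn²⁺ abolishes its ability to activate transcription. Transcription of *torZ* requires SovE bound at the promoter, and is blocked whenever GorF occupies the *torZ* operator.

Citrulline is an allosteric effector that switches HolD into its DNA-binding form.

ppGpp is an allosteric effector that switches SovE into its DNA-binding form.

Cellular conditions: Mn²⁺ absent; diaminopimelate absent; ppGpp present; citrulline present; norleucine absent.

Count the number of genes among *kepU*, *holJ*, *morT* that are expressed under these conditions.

3

YilK is produced constitutively and is active.
Norleucine is absent, so VelD is active.
No repressor is bound and YilK and VelD are active, so *kepU* is transcribed.
→ *kepU* is ON.
DulE is produced constitutively and is active.
Mn²⁺ is absent, so GixP is active.
Activator DulE is present, so *holJ* is transcribed.
→ *holJ* is ON.
Diaminopimelate is absent, so GorF is active.
ppGpp is present, so SovE is active.
With repressor GorF bound, *torZ* is not transcribed.
So TorZ is not produced.
Citrulline is present, so HolD is active.
No repressor is bound and HolD is active, so *morT* is transcribed.
→ *morT* is ON.
3 of the 3 genes are transcribed.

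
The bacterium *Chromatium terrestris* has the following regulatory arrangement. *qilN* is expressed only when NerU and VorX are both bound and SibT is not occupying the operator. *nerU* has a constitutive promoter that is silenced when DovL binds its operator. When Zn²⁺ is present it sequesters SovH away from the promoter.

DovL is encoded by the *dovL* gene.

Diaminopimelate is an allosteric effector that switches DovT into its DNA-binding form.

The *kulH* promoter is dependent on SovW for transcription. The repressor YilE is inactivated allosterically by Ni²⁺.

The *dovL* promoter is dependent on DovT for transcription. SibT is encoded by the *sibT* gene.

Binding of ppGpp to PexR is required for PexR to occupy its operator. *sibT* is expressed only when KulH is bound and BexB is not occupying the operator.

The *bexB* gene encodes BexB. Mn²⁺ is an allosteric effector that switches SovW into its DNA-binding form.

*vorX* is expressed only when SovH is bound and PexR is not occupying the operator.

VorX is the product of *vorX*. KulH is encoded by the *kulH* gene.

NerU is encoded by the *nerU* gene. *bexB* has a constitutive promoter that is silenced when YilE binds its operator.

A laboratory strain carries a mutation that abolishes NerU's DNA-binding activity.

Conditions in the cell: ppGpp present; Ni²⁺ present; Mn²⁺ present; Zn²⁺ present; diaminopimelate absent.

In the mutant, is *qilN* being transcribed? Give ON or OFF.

NerU is non-functional in this strain, so it has no effect.
Zn²⁺ is present, so SovH is inactive.
ppGpp is present, so PexR is active.
With repressor PexR bound, *vorX* is not transcribed.
So VorX is not produced.
Ni²⁺ is present, so YilE is inactive.
With no repressor bound, *bexB* is transcribed.
So BexB is produced and active.
Mn²⁺ is present, so SovW is active.
No repressor is bound and SovW is active, so *kulH* is transcribed.
So KulH is produced and active.
With repressor BexB bound, *sibT* is not transcribed.
So SibT is not produced.
Required activator NerU is absent, so *qilN* is not transcribed.

OFF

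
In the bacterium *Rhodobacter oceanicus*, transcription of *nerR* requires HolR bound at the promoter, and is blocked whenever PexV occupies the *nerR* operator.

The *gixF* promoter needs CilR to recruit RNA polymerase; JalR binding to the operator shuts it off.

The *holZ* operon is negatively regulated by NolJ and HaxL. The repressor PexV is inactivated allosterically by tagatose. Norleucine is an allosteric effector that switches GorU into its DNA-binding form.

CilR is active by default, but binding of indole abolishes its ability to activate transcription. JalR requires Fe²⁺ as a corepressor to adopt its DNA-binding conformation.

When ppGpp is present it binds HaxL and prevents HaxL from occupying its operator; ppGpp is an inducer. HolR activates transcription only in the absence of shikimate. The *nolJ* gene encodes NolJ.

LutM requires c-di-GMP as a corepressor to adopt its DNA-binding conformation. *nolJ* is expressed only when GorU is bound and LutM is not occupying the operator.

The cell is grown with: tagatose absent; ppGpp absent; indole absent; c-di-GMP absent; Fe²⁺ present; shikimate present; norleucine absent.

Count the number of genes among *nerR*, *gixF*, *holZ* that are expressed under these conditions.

Tagatose is absent, so PexV is active.
Shikimate is present, so HolR is inactive.
With repressor PexV bound, *nerR* is not transcribed.
→ *nerR* is OFF.
Indole is absent, so CilR is active.
Fe²⁺ is present, so JalR is active.
With repressor JalR bound, *gixF* is not transcribed.
→ *gixF* is OFF.
Norleucine is absent, so GorU is inactive.
c-di-GMP is absent, so LutM is inactive.
Required activator GorU is absent, so *nolJ* is not transcribed.
So NolJ is not produced.
ppGpp is absent, so HaxL is active.
With repressor HaxL bound, *holZ* is not transcribed.
→ *holZ* is OFF.
0 of the 3 genes are transcribed.

0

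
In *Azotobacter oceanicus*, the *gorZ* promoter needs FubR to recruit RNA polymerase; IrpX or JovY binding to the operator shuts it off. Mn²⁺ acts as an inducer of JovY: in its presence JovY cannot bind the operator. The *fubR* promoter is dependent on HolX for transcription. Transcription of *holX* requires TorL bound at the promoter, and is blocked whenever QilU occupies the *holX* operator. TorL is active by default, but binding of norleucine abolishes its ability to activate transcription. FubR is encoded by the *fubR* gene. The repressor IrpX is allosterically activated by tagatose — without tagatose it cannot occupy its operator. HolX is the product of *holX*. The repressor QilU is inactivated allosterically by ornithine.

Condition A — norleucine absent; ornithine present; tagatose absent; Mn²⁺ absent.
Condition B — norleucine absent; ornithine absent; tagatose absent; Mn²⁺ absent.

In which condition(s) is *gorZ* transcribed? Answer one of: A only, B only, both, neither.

neither

Condition A:
Norleucine is absent, so TorL is active.
Ornithine is present, so QilU is inactive.
No repressor is bound and TorL is active, so *holX* is transcribed.
So HolX is produced and active.
No repressor is bound and HolX is active, so *fubR* is transcribed.
So FubR is produced and active.
Tagatose is absent, so IrpX is inactive.
Mn²⁺ is absent, so JovY is active.
With repressor JovY bound, *gorZ* is not transcribed.
→ *gorZ* is OFF in A.
Condition B:
Norleucine is absent, so TorL is active.
Ornithine is absent, so QilU is active.
With repressor QilU bound, *holX* is not transcribed.
So HolX is not produced.
Required activator HolX is absent, so *fubR* is not transcribed.
So FubR is not produced.
Tagatose is absent, so IrpX is inactive.
Mn²⁺ is absent, so JovY is active.
With repressor JovY bound, *gorZ* is not transcribed.
→ *gorZ* is OFF in B.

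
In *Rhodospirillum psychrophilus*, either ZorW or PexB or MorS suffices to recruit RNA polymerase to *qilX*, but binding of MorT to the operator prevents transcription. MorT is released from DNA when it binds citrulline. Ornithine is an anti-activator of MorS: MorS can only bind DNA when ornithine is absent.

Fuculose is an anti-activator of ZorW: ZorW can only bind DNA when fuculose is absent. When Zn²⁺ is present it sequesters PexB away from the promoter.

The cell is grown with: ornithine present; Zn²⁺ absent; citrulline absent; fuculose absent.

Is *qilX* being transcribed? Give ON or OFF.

OFF

Fuculose is absent, so ZorW is active.
Zn²⁺ is absent, so PexB is active.
Ornithine is present, so MorS is inactive.
Citrulline is absent, so MorT is active.
With repressor MorT bound, *qilX* is not transcribed.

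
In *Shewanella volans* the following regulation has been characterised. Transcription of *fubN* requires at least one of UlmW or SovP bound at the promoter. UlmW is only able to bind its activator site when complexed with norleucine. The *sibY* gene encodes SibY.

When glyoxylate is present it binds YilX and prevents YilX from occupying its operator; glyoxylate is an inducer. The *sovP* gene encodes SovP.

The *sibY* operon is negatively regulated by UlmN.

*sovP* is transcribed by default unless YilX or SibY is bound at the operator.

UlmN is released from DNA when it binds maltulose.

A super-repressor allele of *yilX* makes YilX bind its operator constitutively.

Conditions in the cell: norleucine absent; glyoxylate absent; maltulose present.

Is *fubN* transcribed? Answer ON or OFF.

Norleucine is absent, so UlmW is inactive.
YilX is constitutively active in this strain.
Maltulose is present, so UlmN is inactive.
With no repressor bound, *sibY* is transcribed.
So SibY is produced and active.
With repressor YilX bound, *sovP* is not transcribed.
So SovP is not produced.
No activator is available at the *fubN* promoter, so *fubN* is not transcribed.

OFF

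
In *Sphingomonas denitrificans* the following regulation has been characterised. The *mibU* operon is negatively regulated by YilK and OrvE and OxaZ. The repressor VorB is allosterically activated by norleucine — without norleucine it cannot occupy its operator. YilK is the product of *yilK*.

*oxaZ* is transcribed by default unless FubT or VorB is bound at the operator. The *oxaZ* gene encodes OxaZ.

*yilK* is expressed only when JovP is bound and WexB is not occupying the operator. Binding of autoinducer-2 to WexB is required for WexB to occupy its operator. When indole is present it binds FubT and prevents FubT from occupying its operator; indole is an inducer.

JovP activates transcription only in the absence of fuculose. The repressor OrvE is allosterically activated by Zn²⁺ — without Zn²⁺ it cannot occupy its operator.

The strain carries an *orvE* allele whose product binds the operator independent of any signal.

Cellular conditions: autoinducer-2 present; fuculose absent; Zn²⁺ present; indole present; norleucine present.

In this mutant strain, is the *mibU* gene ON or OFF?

Autoinducer-2 is present, so WexB is active.
Fuculose is absent, so JovP is active.
With repressor WexB bound, *yilK* is not transcribed.
So YilK is not produced.
OrvE is constitutively active in this strain.
Indole is present, so FubT is inactive.
Norleucine is present, so VorB is active.
With repressor VorB bound, *oxaZ* is not transcribed.
So OxaZ is not produced.
With repressor OrvE bound, *mibU* is not transcribed.

OFF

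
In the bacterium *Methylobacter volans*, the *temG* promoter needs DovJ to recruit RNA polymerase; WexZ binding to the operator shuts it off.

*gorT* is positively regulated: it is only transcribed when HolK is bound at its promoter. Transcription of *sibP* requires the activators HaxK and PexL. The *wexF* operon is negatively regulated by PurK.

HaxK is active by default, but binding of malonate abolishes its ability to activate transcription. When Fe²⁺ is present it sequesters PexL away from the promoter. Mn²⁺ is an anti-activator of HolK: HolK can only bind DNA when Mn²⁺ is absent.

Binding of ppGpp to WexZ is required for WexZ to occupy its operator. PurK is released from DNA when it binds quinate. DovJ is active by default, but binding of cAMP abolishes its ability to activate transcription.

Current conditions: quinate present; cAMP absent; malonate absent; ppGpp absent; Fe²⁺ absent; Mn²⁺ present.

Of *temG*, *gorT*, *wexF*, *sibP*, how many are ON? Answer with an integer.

cAMP is absent, so DovJ is active.
ppGpp is absent, so WexZ is inactive.
No repressor is bound and DovJ is active, so *temG* is transcribed.
→ *temG* is ON.
Mn²⁺ is present, so HolK is inactive.
Required activator HolK is absent, so *gorT* is not transcribed.
→ *gorT* is OFF.
Quinate is present, so PurK is inactive.
With no repressor bound, *wexF* is transcribed.
→ *wexF* is ON.
Malonate is absent, so HaxK is active.
Fe²⁺ is absent, so PexL is active.
No repressor is bound and HaxK and PexL are active, so *sibP* is transcribed.
→ *sibP* is ON.
3 of the 4 genes are transcribed.

3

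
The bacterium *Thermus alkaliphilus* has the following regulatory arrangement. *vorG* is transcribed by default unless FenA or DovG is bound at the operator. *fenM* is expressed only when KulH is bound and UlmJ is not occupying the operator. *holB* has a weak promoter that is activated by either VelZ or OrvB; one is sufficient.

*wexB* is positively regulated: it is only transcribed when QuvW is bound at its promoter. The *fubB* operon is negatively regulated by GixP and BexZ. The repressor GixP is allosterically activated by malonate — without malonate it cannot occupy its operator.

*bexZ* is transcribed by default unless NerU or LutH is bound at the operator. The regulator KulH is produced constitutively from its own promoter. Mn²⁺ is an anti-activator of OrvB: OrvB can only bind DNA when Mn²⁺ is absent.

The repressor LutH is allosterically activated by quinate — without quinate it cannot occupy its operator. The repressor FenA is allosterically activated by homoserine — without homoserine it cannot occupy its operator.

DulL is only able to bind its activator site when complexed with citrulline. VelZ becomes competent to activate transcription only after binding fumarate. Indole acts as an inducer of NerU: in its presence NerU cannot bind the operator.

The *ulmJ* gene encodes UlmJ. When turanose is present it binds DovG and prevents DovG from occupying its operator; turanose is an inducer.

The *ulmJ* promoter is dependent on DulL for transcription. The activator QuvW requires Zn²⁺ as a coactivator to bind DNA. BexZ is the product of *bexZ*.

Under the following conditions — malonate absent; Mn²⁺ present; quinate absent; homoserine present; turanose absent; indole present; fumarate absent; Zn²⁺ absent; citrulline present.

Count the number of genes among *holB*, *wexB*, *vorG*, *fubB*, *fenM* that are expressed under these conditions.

0

Fumarate is absent, so VelZ is inactive.
Mn²⁺ is present, so OrvB is inactive.
No activator is available at the *holB* promoter, so *holB* is not transcribed.
→ *holB* is OFF.
Zn²⁺ is absent, so QuvW is inactive.
Required activator QuvW is absent, so *wexB* is not transcribed.
→ *wexB* is OFF.
Homoserine is present, so FenA is active.
Turanose is absent, so DovG is active.
With repressor FenA bound, *vorG* is not transcribed.
→ *vorG* is OFF.
Malonate is absent, so GixP is inactive.
Indole is present, so NerU is inactive.
Quinate is absent, so LutH is inactive.
With no repressor bound, *bexZ* is transcribed.
So BexZ is produced and active.
With repressor BexZ bound, *fubB* is not transcribed.
→ *fubB* is OFF.
KulH is produced constitutively and is active.
Citrulline is present, so DulL is active.
No repressor is bound and DulL is active, so *ulmJ* is transcribed.
So UlmJ is produced and active.
With repressor UlmJ bound, *fenM* is not transcribed.
→ *fenM* is OFF.
0 of the 5 genes are transcribed.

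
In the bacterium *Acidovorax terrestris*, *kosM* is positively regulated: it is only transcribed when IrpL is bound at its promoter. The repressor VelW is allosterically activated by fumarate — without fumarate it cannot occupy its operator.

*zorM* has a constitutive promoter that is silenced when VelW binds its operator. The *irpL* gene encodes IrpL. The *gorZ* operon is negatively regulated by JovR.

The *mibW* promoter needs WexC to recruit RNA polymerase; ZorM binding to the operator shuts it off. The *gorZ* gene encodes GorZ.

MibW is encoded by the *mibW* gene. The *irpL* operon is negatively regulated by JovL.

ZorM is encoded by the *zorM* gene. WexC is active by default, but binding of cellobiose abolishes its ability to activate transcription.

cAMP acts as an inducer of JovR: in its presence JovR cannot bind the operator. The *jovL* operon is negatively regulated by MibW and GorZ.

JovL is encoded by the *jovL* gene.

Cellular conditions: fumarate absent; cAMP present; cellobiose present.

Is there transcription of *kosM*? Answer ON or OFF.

Fumarate is absent, so VelW is inactive.
With no repressor bound, *zorM* is transcribed.
So ZorM is produced and active.
Cellobiose is present, so WexC is inactive.
With repressor ZorM bound, *mibW* is not transcribed.
So MibW is not produced.
cAMP is present, so JovR is inactive.
With no repressor bound, *gorZ* is transcribed.
So GorZ is produced and active.
With repressor GorZ bound, *jovL* is not transcribed.
So JovL is not produced.
With no repressor bound, *irpL* is transcribed.
So IrpL is produced and active.
No repressor is bound and IrpL is active, so *kosM* is transcribed.

ON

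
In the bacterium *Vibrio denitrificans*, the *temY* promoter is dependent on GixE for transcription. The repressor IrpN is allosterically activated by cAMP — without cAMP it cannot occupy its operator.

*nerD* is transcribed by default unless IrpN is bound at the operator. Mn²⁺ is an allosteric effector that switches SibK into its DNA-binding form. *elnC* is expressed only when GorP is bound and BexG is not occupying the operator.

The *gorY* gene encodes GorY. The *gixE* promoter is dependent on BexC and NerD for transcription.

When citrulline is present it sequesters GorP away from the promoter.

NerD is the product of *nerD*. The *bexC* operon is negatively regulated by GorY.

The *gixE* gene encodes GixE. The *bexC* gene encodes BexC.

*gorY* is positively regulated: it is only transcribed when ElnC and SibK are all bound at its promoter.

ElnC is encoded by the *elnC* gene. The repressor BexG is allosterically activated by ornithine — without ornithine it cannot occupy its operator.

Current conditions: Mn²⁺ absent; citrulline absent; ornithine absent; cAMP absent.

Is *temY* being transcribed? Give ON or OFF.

Ornithine is absent, so BexG is inactive.
Citrulline is absent, so GorP is active.
No repressor is bound and GorP is active, so *elnC* is transcribed.
So ElnC is produced and active.
Mn²⁺ is absent, so SibK is inactive.
Required activator SibK is absent, so *gorY* is not transcribed.
So GorY is not produced.
With no repressor bound, *bexC* is transcribed.
So BexC is produced and active.
cAMP is absent, so IrpN is inactive.
With no repressor bound, *nerD* is transcribed.
So NerD is produced and active.
No repressor is bound and BexC and NerD are active, so *gixE* is transcribed.
So GixE is produced and active.
No repressor is bound and GixE is active, so *temY* is transcribed.

ON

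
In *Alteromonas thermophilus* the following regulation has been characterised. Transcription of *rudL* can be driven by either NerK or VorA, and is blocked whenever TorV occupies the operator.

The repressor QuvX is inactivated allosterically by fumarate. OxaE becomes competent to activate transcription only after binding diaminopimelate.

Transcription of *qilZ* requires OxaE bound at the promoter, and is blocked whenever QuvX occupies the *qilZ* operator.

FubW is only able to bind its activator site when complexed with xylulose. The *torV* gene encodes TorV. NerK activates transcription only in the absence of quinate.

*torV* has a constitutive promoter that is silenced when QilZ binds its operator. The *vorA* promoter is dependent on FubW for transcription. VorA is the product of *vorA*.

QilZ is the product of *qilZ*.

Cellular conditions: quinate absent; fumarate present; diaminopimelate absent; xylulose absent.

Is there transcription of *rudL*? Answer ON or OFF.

OFF

Diaminopimelate is absent, so OxaE is inactive.
Fumarate is present, so QuvX is inactive.
Required activator OxaE is absent, so *qilZ* is not transcribed.
So QilZ is not produced.
With no repressor bound, *torV* is transcribed.
So TorV is produced and active.
Quinate is absent, so NerK is active.
Xylulose is absent, so FubW is inactive.
Required activator FubW is absent, so *vorA* is not transcribed.
So VorA is not produced.
With repressor TorV bound, *rudL* is not transcribed.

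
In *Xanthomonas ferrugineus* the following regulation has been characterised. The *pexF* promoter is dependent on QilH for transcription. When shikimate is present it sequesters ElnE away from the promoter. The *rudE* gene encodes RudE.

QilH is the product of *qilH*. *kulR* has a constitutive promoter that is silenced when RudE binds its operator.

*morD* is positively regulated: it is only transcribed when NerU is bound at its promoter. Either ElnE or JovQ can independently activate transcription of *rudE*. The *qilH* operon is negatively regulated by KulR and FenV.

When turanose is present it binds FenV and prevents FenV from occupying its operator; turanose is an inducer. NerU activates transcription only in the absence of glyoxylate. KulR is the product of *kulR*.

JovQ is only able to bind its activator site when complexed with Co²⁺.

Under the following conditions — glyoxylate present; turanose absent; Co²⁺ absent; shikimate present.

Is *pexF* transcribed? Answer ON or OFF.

OFF

Shikimate is present, so ElnE is inactive.
Co²⁺ is absent, so JovQ is inactive.
No activator is available at the *rudE* promoter, so *rudE* is not transcribed.
So RudE is not produced.
With no repressor bound, *kulR* is transcribed.
So KulR is produced and active.
Turanose is absent, so FenV is active.
With repressor KulR bound, *qilH* is not transcribed.
So QilH is not produced.
Required activator QilH is absent, so *pexF* is not transcribed.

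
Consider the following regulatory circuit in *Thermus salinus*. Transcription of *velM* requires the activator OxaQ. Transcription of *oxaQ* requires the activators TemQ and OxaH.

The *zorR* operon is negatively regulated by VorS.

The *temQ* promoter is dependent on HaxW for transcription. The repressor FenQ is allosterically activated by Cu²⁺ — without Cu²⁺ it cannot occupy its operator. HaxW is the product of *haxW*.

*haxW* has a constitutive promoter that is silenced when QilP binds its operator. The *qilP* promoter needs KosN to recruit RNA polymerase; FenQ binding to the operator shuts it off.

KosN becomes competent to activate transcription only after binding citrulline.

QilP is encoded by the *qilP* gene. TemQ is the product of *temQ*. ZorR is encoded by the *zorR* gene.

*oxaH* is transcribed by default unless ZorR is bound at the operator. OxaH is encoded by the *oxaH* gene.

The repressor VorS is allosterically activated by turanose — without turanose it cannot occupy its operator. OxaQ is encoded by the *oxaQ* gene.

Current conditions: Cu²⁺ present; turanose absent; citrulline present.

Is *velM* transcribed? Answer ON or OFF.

Cu²⁺ is present, so FenQ is active.
Citrulline is present, so KosN is active.
With repressor FenQ bound, *qilP* is not transcribed.
So QilP is not produced.
With no repressor bound, *haxW* is transcribed.
So HaxW is produced and active.
No repressor is bound and HaxW is active, so *temQ* is transcribed.
So TemQ is produced and active.
Turanose is absent, so VorS is inactive.
With no repressor bound, *zorR* is transcribed.
So ZorR is produced and active.
With repressor ZorR bound, *oxaH* is not transcribed.
So OxaH is not produced.
Required activator OxaH is absent, so *oxaQ* is not transcribed.
So OxaQ is not produced.
Required activator OxaQ is absent, so *velM* is not transcribed.

OFF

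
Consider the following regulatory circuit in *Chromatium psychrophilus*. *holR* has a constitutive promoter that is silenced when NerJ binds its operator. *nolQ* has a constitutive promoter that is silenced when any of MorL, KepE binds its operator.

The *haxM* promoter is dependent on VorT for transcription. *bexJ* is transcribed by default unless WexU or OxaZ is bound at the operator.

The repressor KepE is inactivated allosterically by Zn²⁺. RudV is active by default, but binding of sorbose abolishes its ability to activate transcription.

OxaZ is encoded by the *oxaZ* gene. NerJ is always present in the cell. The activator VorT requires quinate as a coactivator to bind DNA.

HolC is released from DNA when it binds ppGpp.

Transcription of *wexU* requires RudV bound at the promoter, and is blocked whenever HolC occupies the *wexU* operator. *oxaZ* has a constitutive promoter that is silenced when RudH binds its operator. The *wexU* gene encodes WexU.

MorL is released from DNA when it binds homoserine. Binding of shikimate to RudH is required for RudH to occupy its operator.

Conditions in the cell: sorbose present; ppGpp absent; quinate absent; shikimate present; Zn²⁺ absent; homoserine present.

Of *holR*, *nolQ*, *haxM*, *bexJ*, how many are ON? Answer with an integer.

NerJ is produced constitutively and is active.
With repressor NerJ bound, *holR* is not transcribed.
→ *holR* is OFF.
Homoserine is present, so MorL is inactive.
Zn²⁺ is absent, so KepE is active.
With repressor KepE bound, *nolQ* is not transcribed.
→ *nolQ* is OFF.
Quinate is absent, so VorT is inactive.
Required activator VorT is absent, so *haxM* is not transcribed.
→ *haxM* is OFF.
Sorbose is present, so RudV is inactive.
ppGpp is absent, so HolC is active.
With repressor HolC bound, *wexU* is not transcribed.
So WexU is not produced.
Shikimate is present, so RudH is active.
With repressor RudH bound, *oxaZ* is not transcribed.
So OxaZ is not produced.
With no repressor bound, *bexJ* is transcribed.
→ *bexJ* is ON.
1 of the 4 genes is transcribed.

1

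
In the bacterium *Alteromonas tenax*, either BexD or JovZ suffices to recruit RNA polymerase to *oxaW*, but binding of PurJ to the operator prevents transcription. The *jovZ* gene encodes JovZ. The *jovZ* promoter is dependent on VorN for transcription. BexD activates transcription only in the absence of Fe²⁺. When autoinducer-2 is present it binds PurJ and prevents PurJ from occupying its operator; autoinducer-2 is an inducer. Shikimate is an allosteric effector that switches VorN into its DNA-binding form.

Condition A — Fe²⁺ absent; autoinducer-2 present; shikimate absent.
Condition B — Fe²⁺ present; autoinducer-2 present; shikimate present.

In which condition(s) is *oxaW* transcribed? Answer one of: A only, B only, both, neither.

both

Condition A:
Fe²⁺ is absent, so BexD is active.
Autoinducer-2 is present, so PurJ is inactive.
Shikimate is absent, so VorN is inactive.
Required activator VorN is absent, so *jovZ* is not transcribed.
So JovZ is not produced.
Activator BexD is present, so *oxaW* is transcribed.
→ *oxaW* is ON in A.
Condition B:
Fe²⁺ is present, so BexD is inactive.
Autoinducer-2 is present, so PurJ is inactive.
Shikimate is present, so VorN is active.
No repressor is bound and VorN is active, so *jovZ* is transcribed.
So JovZ is produced and active.
Activator JovZ is present, so *oxaW* is transcribed.
→ *oxaW* is ON in B.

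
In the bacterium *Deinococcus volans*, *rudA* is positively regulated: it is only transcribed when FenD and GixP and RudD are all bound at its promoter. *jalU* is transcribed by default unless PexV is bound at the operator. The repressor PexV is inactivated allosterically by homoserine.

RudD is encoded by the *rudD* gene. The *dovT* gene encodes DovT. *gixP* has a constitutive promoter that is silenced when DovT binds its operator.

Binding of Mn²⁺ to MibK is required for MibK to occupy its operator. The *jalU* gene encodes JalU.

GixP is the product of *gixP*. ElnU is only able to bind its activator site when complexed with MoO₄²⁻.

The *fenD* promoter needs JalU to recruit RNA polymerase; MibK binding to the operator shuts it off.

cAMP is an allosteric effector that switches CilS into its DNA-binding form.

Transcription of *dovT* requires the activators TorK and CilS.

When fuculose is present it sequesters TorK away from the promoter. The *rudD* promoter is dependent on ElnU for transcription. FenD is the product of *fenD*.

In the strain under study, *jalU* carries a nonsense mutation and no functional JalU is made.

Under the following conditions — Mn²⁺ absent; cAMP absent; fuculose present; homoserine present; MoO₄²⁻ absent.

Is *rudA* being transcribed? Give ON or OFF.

Mn²⁺ is absent, so MibK is inactive.
JalU is non-functional in this strain, so it has no effect.
Required activator JalU is absent, so *fenD* is not transcribed.
So FenD is not produced.
Fuculose is present, so TorK is inactive.
cAMP is absent, so CilS is inactive.
Required activator TorK is absent, so *dovT* is not transcribed.
So DovT is not produced.
With no repressor bound, *gixP* is transcribed.
So GixP is produced and active.
MoO₄²⁻ is absent, so ElnU is inactive.
Required activator ElnU is absent, so *rudD* is not transcribed.
So RudD is not produced.
Required activator FenD is absent, so *rudA* is not transcribed.

OFF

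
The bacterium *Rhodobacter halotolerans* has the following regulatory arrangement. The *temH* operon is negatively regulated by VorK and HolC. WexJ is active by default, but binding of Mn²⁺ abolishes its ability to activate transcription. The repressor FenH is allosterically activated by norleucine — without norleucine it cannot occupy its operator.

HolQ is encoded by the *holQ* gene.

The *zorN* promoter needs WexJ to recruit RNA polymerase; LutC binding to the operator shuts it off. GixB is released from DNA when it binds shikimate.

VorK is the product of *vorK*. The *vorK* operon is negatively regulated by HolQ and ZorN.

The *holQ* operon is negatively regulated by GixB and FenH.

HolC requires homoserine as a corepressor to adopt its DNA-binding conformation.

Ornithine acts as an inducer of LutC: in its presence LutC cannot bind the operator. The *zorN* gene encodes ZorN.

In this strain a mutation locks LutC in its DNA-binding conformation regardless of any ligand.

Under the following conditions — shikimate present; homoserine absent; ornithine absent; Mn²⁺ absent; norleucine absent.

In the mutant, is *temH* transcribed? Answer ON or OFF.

ON

Shikimate is present, so GixB is inactive.
Norleucine is absent, so FenH is inactive.
With no repressor bound, *holQ* is transcribed.
So HolQ is produced and active.
Mn²⁺ is absent, so WexJ is active.
LutC is constitutively active in this strain.
With repressor LutC bound, *zorN* is not transcribed.
So ZorN is not produced.
With repressor HolQ bound, *vorK* is not transcribed.
So VorK is not produced.
Homoserine is absent, so HolC is inactive.
With no repressor bound, *temH* is transcribed.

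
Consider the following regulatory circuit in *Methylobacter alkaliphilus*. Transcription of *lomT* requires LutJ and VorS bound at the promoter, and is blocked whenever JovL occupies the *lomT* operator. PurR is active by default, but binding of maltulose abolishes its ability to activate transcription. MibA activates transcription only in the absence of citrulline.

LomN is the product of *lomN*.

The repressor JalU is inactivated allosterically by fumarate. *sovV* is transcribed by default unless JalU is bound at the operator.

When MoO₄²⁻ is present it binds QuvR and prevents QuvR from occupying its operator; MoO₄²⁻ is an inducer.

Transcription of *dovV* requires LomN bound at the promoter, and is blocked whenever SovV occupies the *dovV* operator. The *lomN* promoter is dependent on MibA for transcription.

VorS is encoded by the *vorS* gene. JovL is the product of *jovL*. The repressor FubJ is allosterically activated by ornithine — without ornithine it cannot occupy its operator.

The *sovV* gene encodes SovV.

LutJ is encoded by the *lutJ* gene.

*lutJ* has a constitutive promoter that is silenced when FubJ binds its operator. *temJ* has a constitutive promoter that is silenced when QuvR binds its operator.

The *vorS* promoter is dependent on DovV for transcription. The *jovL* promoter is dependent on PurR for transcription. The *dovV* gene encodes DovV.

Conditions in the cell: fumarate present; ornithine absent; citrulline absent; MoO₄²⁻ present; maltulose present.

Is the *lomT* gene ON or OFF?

OFF

Maltulose is present, so PurR is inactive.
Required activator PurR is absent, so *jovL* is not transcribed.
So JovL is not produced.
Ornithine is absent, so FubJ is inactive.
With no repressor bound, *lutJ* is transcribed.
So LutJ is produced and active.
Citrulline is absent, so MibA is active.
No repressor is bound and MibA is active, so *lomN* is transcribed.
So LomN is produced and active.
Fumarate is present, so JalU is inactive.
With no repressor bound, *sovV* is transcribed.
So SovV is produced and active.
With repressor SovV bound, *dovV* is not transcribed.
So DovV is not produced.
Required activator DovV is absent, so *vorS* is not transcribed.
So VorS is not produced.
Required activator VorS is absent, so *lomT* is not transcribed.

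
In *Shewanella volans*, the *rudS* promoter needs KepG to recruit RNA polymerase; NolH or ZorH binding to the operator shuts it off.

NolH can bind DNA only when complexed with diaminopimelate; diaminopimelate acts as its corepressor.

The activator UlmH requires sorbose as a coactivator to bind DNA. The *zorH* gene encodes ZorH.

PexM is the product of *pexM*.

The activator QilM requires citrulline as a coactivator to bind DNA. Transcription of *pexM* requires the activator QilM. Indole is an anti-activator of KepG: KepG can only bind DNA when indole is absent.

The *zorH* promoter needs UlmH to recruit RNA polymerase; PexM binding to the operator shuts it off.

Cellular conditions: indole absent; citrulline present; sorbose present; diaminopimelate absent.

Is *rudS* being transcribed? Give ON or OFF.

Diaminopimelate is absent, so NolH is inactive.
Indole is absent, so KepG is active.
Sorbose is present, so UlmH is active.
Citrulline is present, so QilM is active.
No repressor is bound and QilM is active, so *pexM* is transcribed.
So PexM is produced and active.
With repressor PexM bound, *zorH* is not transcribed.
So ZorH is not produced.
No repressor is bound and KepG is active, so *rudS* is transcribed.

ON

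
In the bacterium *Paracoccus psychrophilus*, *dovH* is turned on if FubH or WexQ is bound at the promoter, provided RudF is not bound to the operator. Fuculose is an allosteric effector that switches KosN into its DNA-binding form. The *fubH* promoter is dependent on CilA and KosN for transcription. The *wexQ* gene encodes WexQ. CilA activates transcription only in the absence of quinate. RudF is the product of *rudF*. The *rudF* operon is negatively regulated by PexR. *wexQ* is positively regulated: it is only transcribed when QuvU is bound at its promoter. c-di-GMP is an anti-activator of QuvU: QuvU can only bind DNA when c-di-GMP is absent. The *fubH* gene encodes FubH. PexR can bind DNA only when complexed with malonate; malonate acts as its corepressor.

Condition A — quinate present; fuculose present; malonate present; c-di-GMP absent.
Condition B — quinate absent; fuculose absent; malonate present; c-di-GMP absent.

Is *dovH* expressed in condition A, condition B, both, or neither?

both

Condition A:
Quinate is present, so CilA is inactive.
Fuculose is present, so KosN is active.
Required activator CilA is absent, so *fubH* is not transcribed.
So FubH is not produced.
Malonate is present, so PexR is active.
With repressor PexR bound, *rudF* is not transcribed.
So RudF is not produced.
c-di-GMP is absent, so QuvU is active.
No repressor is bound and QuvU is active, so *wexQ* is transcribed.
So WexQ is produced and active.
Activator WexQ is present, so *dovH* is transcribed.
→ *dovH* is ON in A.
Condition B:
Quinate is absent, so CilA is active.
Fuculose is absent, so KosN is inactive.
Required activator KosN is absent, so *fubH* is not transcribed.
So FubH is not produced.
Malonate is present, so PexR is active.
With repressor PexR bound, *rudF* is not transcribed.
So RudF is not produced.
c-di-GMP is absent, so QuvU is active.
No repressor is bound and QuvU is active, so *wexQ* is transcribed.
So WexQ is produced and active.
Activator WexQ is present, so *dovH* is transcribed.
→ *dovH* is ON in B.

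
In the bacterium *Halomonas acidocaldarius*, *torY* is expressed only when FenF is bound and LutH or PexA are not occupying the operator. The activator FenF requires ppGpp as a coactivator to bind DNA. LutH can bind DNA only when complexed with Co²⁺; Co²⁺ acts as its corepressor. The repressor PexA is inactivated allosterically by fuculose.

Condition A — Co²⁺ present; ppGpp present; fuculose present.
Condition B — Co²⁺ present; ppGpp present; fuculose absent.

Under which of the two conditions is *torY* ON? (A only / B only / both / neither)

neither

Condition A:
Co²⁺ is present, so LutH is active.
ppGpp is present, so FenF is active.
Fuculose is present, so PexA is inactive.
With repressor LutH bound, *torY* is not transcribed.
→ *torY* is OFF in A.
Condition B:
Co²⁺ is present, so LutH is active.
ppGpp is present, so FenF is active.
Fuculose is absent, so PexA is active.
With repressor LutH bound, *torY* is not transcribed.
→ *torY* is OFF in B.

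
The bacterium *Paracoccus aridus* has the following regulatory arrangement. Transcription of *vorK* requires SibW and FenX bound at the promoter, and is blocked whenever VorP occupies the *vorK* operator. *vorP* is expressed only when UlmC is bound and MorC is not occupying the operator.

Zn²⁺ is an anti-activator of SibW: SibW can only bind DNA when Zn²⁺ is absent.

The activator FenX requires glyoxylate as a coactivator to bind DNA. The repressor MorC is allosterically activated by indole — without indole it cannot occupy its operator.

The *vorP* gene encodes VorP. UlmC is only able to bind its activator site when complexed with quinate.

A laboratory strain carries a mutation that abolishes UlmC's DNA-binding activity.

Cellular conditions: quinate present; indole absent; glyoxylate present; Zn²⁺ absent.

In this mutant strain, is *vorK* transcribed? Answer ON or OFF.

ON

Zn²⁺ is absent, so SibW is active.
Glyoxylate is present, so FenX is active.
Indole is absent, so MorC is inactive.
UlmC is non-functional in this strain, so it has no effect.
Required activator UlmC is absent, so *vorP* is not transcribed.
So VorP is not produced.
No repressor is bound and SibW and FenX are active, so *vorK* is transcribed.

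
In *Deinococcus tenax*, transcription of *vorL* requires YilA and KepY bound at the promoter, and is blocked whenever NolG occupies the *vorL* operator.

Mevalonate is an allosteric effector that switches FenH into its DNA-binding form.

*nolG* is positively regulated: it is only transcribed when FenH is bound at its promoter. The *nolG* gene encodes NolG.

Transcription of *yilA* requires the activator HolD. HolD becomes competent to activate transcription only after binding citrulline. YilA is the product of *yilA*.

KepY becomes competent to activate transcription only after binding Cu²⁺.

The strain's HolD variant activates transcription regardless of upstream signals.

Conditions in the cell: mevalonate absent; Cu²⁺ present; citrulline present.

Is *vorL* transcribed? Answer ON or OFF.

ON

HolD is constitutively active in this strain.
No repressor is bound and HolD is active, so *yilA* is transcribed.
So YilA is produced and active.
Mevalonate is absent, so FenH is inactive.
Required activator FenH is absent, so *nolG* is not transcribed.
So NolG is not produced.
Cu²⁺ is present, so KepY is active.
No repressor is bound and YilA and KepY are active, so *vorL* is transcribed.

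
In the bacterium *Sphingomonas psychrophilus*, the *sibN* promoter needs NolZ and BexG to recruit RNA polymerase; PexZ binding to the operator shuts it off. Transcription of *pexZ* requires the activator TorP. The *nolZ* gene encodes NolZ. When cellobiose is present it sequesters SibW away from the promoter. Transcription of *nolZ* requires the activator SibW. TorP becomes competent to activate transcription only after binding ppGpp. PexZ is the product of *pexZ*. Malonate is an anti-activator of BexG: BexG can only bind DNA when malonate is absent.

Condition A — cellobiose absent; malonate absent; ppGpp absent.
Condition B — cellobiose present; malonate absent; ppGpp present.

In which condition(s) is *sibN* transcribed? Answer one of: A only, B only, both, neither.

A only

Condition A:
Cellobiose is absent, so SibW is active.
No repressor is bound and SibW is active, so *nolZ* is transcribed.
So NolZ is produced and active.
Malonate is absent, so BexG is active.
ppGpp is absent, so TorP is inactive.
Required activator TorP is absent, so *pexZ* is not transcribed.
So PexZ is not produced.
No repressor is bound and NolZ and BexG are active, so *sibN* is transcribed.
→ *sibN* is ON in A.
Condition B:
Cellobiose is present, so SibW is inactive.
Required activator SibW is absent, so *nolZ* is not transcribed.
So NolZ is not produced.
Malonate is absent, so BexG is active.
ppGpp is present, so TorP is active.
No repressor is bound and TorP is active, so *pexZ* is transcribed.
So PexZ is produced and active.
With repressor PexZ bound, *sibN* is not transcribed.
→ *sibN* is OFF in B.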